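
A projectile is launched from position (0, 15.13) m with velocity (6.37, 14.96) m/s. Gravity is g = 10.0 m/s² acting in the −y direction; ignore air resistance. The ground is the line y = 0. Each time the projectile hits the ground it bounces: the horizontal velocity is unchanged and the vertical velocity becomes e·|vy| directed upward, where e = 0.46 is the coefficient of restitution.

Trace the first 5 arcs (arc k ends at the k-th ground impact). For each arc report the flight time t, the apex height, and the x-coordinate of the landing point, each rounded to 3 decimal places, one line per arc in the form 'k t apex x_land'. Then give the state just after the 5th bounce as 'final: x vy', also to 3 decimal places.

1 3.790 26.320 24.144
2 2.111 5.569 37.590
3 0.971 1.178 43.775
4 0.447 0.249 46.620
5 0.205 0.053 47.929
final: 47.929 0.473

Arc 1: start y=15.130, vy=14.960 → t=3.790, apex=26.320, x_land=24.144, impact vy=-22.943
  bounce: vy ← 0.46·22.943 = 10.554
Arc 2: start y=0.000, vy=10.554 → t=2.111, apex=5.569, x_land=37.590, impact vy=-10.554
  bounce: vy ← 0.46·10.554 = 4.855
Arc 3: start y=0.000, vy=4.855 → t=0.971, apex=1.178, x_land=43.775, impact vy=-4.855
  bounce: vy ← 0.46·4.855 = 2.233
Arc 4: start y=0.000, vy=2.233 → t=0.447, apex=0.249, x_land=46.620, impact vy=-2.233
  bounce: vy ← 0.46·2.233 = 1.027
Arc 5: start y=0.000, vy=1.027 → t=0.205, apex=0.053, x_land=47.929, impact vy=-1.027
  bounce: vy ← 0.46·1.027 = 0.473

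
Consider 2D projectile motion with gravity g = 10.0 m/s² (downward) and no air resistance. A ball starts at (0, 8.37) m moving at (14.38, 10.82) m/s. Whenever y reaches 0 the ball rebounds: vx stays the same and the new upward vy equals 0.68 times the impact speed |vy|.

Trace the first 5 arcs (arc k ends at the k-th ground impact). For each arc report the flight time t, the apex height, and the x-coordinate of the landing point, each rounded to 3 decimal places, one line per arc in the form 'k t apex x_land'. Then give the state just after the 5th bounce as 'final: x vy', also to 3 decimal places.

1 2.769 14.224 39.813
2 2.294 6.577 72.798
3 1.560 3.041 95.228
4 1.061 1.406 110.480
5 0.721 0.650 120.852
final: 120.852 2.452

Arc 1: start y=8.370, vy=10.820 → t=2.769, apex=14.224, x_land=39.813, impact vy=-16.866
  bounce: vy ← 0.68·16.866 = 11.469
Arc 2: start y=0.000, vy=11.469 → t=2.294, apex=6.577, x_land=72.798, impact vy=-11.469
  bounce: vy ← 0.68·11.469 = 7.799
Arc 3: start y=0.000, vy=7.799 → t=1.560, apex=3.041, x_land=95.228, impact vy=-7.799
  bounce: vy ← 0.68·7.799 = 5.303
Arc 4: start y=0.000, vy=5.303 → t=1.061, apex=1.406, x_land=110.480, impact vy=-5.303
  bounce: vy ← 0.68·5.303 = 3.606
Arc 5: start y=0.000, vy=3.606 → t=0.721, apex=0.650, x_land=120.852, impact vy=-3.606
  bounce: vy ← 0.68·3.606 = 2.452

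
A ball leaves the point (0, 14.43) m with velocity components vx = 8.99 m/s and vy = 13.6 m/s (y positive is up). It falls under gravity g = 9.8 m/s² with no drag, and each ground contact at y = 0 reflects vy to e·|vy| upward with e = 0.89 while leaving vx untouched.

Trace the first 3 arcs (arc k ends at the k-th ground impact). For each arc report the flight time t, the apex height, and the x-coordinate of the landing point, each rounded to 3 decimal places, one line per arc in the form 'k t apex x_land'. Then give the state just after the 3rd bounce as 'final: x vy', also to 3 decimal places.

Arc 1: start y=14.430, vy=13.600 → t=3.595, apex=23.867, x_land=32.317, impact vy=-21.628
  bounce: vy ← 0.89·21.628 = 19.249
Arc 2: start y=0.000, vy=19.249 → t=3.928, apex=18.905, x_land=67.633, impact vy=-19.249
  bounce: vy ← 0.89·19.249 = 17.132
Arc 3: start y=0.000, vy=17.132 → t=3.496, apex=14.975, x_land=99.065, impact vy=-17.132
  bounce: vy ← 0.89·17.132 = 15.247

1 3.595 23.867 32.317
2 3.928 18.905 67.633
3 3.496 14.975 99.065
final: 99.065 15.247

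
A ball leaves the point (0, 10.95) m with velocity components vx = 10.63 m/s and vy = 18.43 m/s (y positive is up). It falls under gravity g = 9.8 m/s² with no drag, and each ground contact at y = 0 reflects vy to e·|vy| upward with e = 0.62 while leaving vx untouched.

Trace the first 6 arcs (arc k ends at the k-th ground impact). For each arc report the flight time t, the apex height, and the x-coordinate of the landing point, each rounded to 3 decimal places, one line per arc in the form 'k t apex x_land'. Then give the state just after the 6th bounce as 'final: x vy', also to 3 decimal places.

Arc 1: start y=10.950, vy=18.430 → t=4.283, apex=28.280, x_land=45.528, impact vy=-23.543
  bounce: vy ← 0.62·23.543 = 14.597
Arc 2: start y=0.000, vy=14.597 → t=2.979, apex=10.871, x_land=77.194, impact vy=-14.597
  bounce: vy ← 0.62·14.597 = 9.050
Arc 3: start y=0.000, vy=9.050 → t=1.847, apex=4.179, x_land=96.827, impact vy=-9.050
  bounce: vy ← 0.62·9.050 = 5.611
Arc 4: start y=0.000, vy=5.611 → t=1.145, apex=1.606, x_land=109.000, impact vy=-5.611
  bounce: vy ← 0.62·5.611 = 3.479
Arc 5: start y=0.000, vy=3.479 → t=0.710, apex=0.617, x_land=116.547, impact vy=-3.479
  bounce: vy ← 0.62·3.479 = 2.157
Arc 6: start y=0.000, vy=2.157 → t=0.440, apex=0.237, x_land=121.226, impact vy=-2.157
  bounce: vy ← 0.62·2.157 = 1.337

1 4.283 28.280 45.528
2 2.979 10.871 77.194
3 1.847 4.179 96.827
4 1.145 1.606 109.000
5 0.710 0.617 116.547
6 0.440 0.237 121.226
final: 121.226 1.337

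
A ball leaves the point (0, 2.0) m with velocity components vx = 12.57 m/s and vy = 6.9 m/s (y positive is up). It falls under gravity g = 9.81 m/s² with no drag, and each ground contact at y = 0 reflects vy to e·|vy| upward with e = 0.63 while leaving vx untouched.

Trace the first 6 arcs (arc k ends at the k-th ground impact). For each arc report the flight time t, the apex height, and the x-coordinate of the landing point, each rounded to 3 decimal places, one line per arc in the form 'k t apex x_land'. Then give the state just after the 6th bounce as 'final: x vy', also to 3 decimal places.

1 1.653 4.427 20.783
2 1.197 1.757 35.829
3 0.754 0.697 45.308
4 0.475 0.277 51.279
5 0.299 0.110 55.042
6 0.189 0.044 57.412
final: 57.412 0.583

Arc 1: start y=2.000, vy=6.900 → t=1.653, apex=4.427, x_land=20.783, impact vy=-9.319
  bounce: vy ← 0.63·9.319 = 5.871
Arc 2: start y=0.000, vy=5.871 → t=1.197, apex=1.757, x_land=35.829, impact vy=-5.871
  bounce: vy ← 0.63·5.871 = 3.699
Arc 3: start y=0.000, vy=3.699 → t=0.754, apex=0.697, x_land=45.308, impact vy=-3.699
  bounce: vy ← 0.63·3.699 = 2.330
Arc 4: start y=0.000, vy=2.330 → t=0.475, apex=0.277, x_land=51.279, impact vy=-2.330
  bounce: vy ← 0.63·2.330 = 1.468
Arc 5: start y=0.000, vy=1.468 → t=0.299, apex=0.110, x_land=55.042, impact vy=-1.468
  bounce: vy ← 0.63·1.468 = 0.925
Arc 6: start y=0.000, vy=0.925 → t=0.189, apex=0.044, x_land=57.412, impact vy=-0.925
  bounce: vy ← 0.63·0.925 = 0.583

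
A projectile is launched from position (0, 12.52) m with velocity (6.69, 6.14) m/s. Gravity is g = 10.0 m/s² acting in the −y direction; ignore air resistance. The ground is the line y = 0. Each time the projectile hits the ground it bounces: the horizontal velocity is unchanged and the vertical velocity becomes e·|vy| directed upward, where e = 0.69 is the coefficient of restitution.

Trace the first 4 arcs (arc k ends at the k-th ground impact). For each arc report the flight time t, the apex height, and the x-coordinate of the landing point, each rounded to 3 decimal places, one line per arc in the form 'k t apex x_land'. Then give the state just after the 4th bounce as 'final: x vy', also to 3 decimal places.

Arc 1: start y=12.520, vy=6.140 → t=2.311, apex=14.405, x_land=15.463, impact vy=-16.973
  bounce: vy ← 0.69·16.973 = 11.712
Arc 2: start y=0.000, vy=11.712 → t=2.342, apex=6.858, x_land=31.133, impact vy=-11.712
  bounce: vy ← 0.69·11.712 = 8.081
Arc 3: start y=0.000, vy=8.081 → t=1.616, apex=3.265, x_land=41.946, impact vy=-8.081
  bounce: vy ← 0.69·8.081 = 5.576
Arc 4: start y=0.000, vy=5.576 → t=1.115, apex=1.555, x_land=49.406, impact vy=-5.576
  bounce: vy ← 0.69·5.576 = 3.847

1 2.311 14.405 15.463
2 2.342 6.858 31.133
3 1.616 3.265 41.946
4 1.115 1.555 49.406
final: 49.406 3.847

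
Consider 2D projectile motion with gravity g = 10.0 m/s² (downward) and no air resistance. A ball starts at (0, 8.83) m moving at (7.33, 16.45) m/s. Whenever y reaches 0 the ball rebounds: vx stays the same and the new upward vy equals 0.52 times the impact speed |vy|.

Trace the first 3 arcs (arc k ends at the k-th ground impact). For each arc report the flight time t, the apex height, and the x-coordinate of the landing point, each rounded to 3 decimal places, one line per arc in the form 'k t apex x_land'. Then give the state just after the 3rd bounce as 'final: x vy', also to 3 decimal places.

Arc 1: start y=8.830, vy=16.450 → t=3.760, apex=22.360, x_land=27.559, impact vy=-21.147
  bounce: vy ← 0.52·21.147 = 10.997
Arc 2: start y=0.000, vy=10.997 → t=2.199, apex=6.046, x_land=43.680, impact vy=-10.997
  bounce: vy ← 0.52·10.997 = 5.718
Arc 3: start y=0.000, vy=5.718 → t=1.144, apex=1.635, x_land=52.062, impact vy=-5.718
  bounce: vy ← 0.52·5.718 = 2.973

1 3.760 22.360 27.559
2 2.199 6.046 43.680
3 1.144 1.635 52.062
final: 52.062 2.973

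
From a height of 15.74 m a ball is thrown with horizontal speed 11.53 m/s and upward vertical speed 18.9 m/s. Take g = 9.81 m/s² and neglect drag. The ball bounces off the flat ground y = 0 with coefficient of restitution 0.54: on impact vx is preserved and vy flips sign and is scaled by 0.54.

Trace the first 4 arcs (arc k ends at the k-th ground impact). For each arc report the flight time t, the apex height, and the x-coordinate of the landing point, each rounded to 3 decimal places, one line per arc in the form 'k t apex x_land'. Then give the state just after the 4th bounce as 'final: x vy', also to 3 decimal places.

Arc 1: start y=15.740, vy=18.900 → t=4.557, apex=33.946, x_land=52.546, impact vy=-25.808
  bounce: vy ← 0.54·25.808 = 13.936
Arc 2: start y=0.000, vy=13.936 → t=2.841, apex=9.899, x_land=85.305, impact vy=-13.936
  bounce: vy ← 0.54·13.936 = 7.525
Arc 3: start y=0.000, vy=7.525 → t=1.534, apex=2.886, x_land=102.995, impact vy=-7.525
  bounce: vy ← 0.54·7.525 = 4.064
Arc 4: start y=0.000, vy=4.064 → t=0.828, apex=0.842, x_land=112.548, impact vy=-4.064
  bounce: vy ← 0.54·4.064 = 2.194

1 4.557 33.946 52.546
2 2.841 9.899 85.305
3 1.534 2.886 102.995
4 0.828 0.842 112.548
final: 112.548 2.194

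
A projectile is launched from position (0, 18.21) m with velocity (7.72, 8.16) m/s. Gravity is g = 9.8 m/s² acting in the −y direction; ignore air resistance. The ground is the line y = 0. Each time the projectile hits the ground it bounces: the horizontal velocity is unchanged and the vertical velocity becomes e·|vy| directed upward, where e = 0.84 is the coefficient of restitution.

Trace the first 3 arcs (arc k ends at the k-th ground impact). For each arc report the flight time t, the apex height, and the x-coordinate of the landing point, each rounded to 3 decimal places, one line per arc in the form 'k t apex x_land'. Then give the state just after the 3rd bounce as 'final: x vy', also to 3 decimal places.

1 2.933 21.607 22.639
2 3.528 15.246 49.874
3 2.963 10.758 72.752
final: 72.752 12.197

Arc 1: start y=18.210, vy=8.160 → t=2.933, apex=21.607, x_land=22.639, impact vy=-20.579
  bounce: vy ← 0.84·20.579 = 17.286
Arc 2: start y=0.000, vy=17.286 → t=3.528, apex=15.246, x_land=49.874, impact vy=-17.286
  bounce: vy ← 0.84·17.286 = 14.521
Arc 3: start y=0.000, vy=14.521 → t=2.963, apex=10.758, x_land=72.752, impact vy=-14.521
  bounce: vy ← 0.84·14.521 = 12.197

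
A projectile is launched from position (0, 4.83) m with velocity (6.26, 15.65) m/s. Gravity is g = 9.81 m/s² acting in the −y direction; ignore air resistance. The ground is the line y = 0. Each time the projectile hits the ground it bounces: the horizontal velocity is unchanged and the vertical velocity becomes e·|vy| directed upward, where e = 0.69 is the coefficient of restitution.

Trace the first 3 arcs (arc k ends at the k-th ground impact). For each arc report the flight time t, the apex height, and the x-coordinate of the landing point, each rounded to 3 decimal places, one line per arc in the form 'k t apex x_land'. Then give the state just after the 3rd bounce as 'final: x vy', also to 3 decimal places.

1 3.474 17.313 21.748
2 2.593 8.243 37.978
3 1.789 3.924 49.177
final: 49.177 6.055

Arc 1: start y=4.830, vy=15.650 → t=3.474, apex=17.313, x_land=21.748, impact vy=-18.431
  bounce: vy ← 0.69·18.431 = 12.717
Arc 2: start y=0.000, vy=12.717 → t=2.593, apex=8.243, x_land=37.978, impact vy=-12.717
  bounce: vy ← 0.69·12.717 = 8.775
Arc 3: start y=0.000, vy=8.775 → t=1.789, apex=3.924, x_land=49.177, impact vy=-8.775
  bounce: vy ← 0.69·8.775 = 6.055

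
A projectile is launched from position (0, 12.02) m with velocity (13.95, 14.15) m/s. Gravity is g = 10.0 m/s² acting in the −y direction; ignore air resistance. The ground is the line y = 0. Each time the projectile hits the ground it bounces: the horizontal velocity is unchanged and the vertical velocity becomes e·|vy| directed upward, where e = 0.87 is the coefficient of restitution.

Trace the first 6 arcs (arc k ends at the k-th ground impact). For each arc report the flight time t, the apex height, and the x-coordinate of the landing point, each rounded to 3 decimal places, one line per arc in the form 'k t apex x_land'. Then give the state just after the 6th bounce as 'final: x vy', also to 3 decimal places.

Arc 1: start y=12.020, vy=14.150 → t=3.514, apex=22.031, x_land=49.022, impact vy=-20.991
  bounce: vy ← 0.87·20.991 = 18.262
Arc 2: start y=0.000, vy=18.262 → t=3.652, apex=16.675, x_land=99.973, impact vy=-18.262
  bounce: vy ← 0.87·18.262 = 15.888
Arc 3: start y=0.000, vy=15.888 → t=3.178, apex=12.622, x_land=144.301, impact vy=-15.888
  bounce: vy ← 0.87·15.888 = 13.823
Arc 4: start y=0.000, vy=13.823 → t=2.765, apex=9.553, x_land=182.866, impact vy=-13.823
  bounce: vy ← 0.87·13.823 = 12.026
Arc 5: start y=0.000, vy=12.026 → t=2.405, apex=7.231, x_land=216.418, impact vy=-12.026
  bounce: vy ← 0.87·12.026 = 10.462
Arc 6: start y=0.000, vy=10.462 → t=2.092, apex=5.473, x_land=245.608, impact vy=-10.462
  bounce: vy ← 0.87·10.462 = 9.102

1 3.514 22.031 49.022
2 3.652 16.675 99.973
3 3.178 12.622 144.301
4 2.765 9.553 182.866
5 2.405 7.231 216.418
6 2.092 5.473 245.608
final: 245.608 9.102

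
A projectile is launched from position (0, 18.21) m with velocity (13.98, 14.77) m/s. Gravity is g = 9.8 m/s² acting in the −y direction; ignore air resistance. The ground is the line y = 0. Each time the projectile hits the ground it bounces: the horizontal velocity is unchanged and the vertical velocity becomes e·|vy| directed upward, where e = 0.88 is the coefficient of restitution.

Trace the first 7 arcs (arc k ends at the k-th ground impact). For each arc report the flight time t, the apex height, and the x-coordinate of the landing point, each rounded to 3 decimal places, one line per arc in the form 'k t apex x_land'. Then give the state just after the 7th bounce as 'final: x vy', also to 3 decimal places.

1 3.954 29.340 55.279
2 4.307 22.721 115.487
3 3.790 17.595 168.470
4 3.335 13.626 215.095
5 2.935 10.552 256.125
6 2.583 8.171 292.231
7 2.273 6.328 324.005
final: 324.005 9.800

Arc 1: start y=18.210, vy=14.770 → t=3.954, apex=29.340, x_land=55.279, impact vy=-23.981
  bounce: vy ← 0.88·23.981 = 21.103
Arc 2: start y=0.000, vy=21.103 → t=4.307, apex=22.721, x_land=115.487, impact vy=-21.103
  bounce: vy ← 0.88·21.103 = 18.571
Arc 3: start y=0.000, vy=18.571 → t=3.790, apex=17.595, x_land=168.470, impact vy=-18.571
  bounce: vy ← 0.88·18.571 = 16.342
Arc 4: start y=0.000, vy=16.342 → t=3.335, apex=13.626, x_land=215.095, impact vy=-16.342
  bounce: vy ← 0.88·16.342 = 14.381
Arc 5: start y=0.000, vy=14.381 → t=2.935, apex=10.552, x_land=256.125, impact vy=-14.381
  bounce: vy ← 0.88·14.381 = 12.655
Arc 6: start y=0.000, vy=12.655 → t=2.583, apex=8.171, x_land=292.231, impact vy=-12.655
  bounce: vy ← 0.88·12.655 = 11.137
Arc 7: start y=0.000, vy=11.137 → t=2.273, apex=6.328, x_land=324.005, impact vy=-11.137
  bounce: vy ← 0.88·11.137 = 9.800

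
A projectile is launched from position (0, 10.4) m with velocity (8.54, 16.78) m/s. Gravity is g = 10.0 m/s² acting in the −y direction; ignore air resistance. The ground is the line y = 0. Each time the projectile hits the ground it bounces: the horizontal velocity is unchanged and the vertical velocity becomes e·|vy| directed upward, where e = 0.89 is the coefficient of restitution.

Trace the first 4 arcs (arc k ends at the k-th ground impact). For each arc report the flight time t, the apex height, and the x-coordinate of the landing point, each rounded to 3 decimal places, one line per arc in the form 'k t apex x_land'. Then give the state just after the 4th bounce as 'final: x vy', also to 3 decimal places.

Arc 1: start y=10.400, vy=16.780 → t=3.891, apex=24.478, x_land=33.226, impact vy=-22.126
  bounce: vy ← 0.89·22.126 = 19.692
Arc 2: start y=0.000, vy=19.692 → t=3.938, apex=19.389, x_land=66.860, impact vy=-19.692
  bounce: vy ← 0.89·19.692 = 17.526
Arc 3: start y=0.000, vy=17.526 → t=3.505, apex=15.358, x_land=96.795, impact vy=-17.526
  bounce: vy ← 0.89·17.526 = 15.598
Arc 4: start y=0.000, vy=15.598 → t=3.120, apex=12.165, x_land=123.437, impact vy=-15.598
  bounce: vy ← 0.89·15.598 = 13.882

1 3.891 24.478 33.226
2 3.938 19.389 66.860
3 3.505 15.358 96.795
4 3.120 12.165 123.437
final: 123.437 13.882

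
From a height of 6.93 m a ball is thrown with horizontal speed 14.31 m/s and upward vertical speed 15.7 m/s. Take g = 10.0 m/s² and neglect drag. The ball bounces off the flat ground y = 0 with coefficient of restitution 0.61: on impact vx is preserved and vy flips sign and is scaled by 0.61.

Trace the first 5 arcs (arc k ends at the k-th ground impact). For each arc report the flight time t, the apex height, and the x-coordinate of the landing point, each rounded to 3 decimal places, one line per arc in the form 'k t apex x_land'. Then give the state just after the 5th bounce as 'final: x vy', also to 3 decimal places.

1 3.532 19.255 50.548
2 2.394 7.165 84.808
3 1.460 2.666 105.706
4 0.891 0.992 118.454
5 0.543 0.369 126.230
final: 126.230 1.657

Arc 1: start y=6.930, vy=15.700 → t=3.532, apex=19.255, x_land=50.548, impact vy=-19.624
  bounce: vy ← 0.61·19.624 = 11.970
Arc 2: start y=0.000, vy=11.970 → t=2.394, apex=7.165, x_land=84.808, impact vy=-11.970
  bounce: vy ← 0.61·11.970 = 7.302
Arc 3: start y=0.000, vy=7.302 → t=1.460, apex=2.666, x_land=105.706, impact vy=-7.302
  bounce: vy ← 0.61·7.302 = 4.454
Arc 4: start y=0.000, vy=4.454 → t=0.891, apex=0.992, x_land=118.454, impact vy=-4.454
  bounce: vy ← 0.61·4.454 = 2.717
Arc 5: start y=0.000, vy=2.717 → t=0.543, apex=0.369, x_land=126.230, impact vy=-2.717
  bounce: vy ← 0.61·2.717 = 1.657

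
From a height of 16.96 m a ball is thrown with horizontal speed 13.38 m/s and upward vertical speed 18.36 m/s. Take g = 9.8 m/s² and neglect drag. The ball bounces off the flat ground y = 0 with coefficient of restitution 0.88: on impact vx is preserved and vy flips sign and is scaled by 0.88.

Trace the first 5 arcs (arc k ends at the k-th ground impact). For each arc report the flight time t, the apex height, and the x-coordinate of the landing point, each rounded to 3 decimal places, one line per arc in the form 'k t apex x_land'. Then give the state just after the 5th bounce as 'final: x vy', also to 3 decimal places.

Arc 1: start y=16.960, vy=18.360 → t=4.514, apex=34.158, x_land=60.394, impact vy=-25.875
  bounce: vy ← 0.88·25.875 = 22.770
Arc 2: start y=0.000, vy=22.770 → t=4.647, apex=26.452, x_land=122.570, impact vy=-22.770
  bounce: vy ← 0.88·22.770 = 20.037
Arc 3: start y=0.000, vy=20.037 → t=4.089, apex=20.485, x_land=177.284, impact vy=-20.037
  bounce: vy ← 0.88·20.037 = 17.633
Arc 4: start y=0.000, vy=17.633 → t=3.599, apex=15.863, x_land=225.433, impact vy=-17.633
  bounce: vy ← 0.88·17.633 = 15.517
Arc 5: start y=0.000, vy=15.517 → t=3.167, apex=12.285, x_land=267.804, impact vy=-15.517
  bounce: vy ← 0.88·15.517 = 13.655

1 4.514 34.158 60.394
2 4.647 26.452 122.570
3 4.089 20.485 177.284
4 3.599 15.863 225.433
5 3.167 12.285 267.804
final: 267.804 13.655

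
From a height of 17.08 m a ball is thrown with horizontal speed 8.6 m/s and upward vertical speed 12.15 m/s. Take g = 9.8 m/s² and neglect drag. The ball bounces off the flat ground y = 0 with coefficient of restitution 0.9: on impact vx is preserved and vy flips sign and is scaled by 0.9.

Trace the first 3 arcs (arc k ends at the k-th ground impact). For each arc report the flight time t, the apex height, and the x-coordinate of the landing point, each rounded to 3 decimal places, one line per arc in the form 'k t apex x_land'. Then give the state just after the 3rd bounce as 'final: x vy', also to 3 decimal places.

Arc 1: start y=17.080, vy=12.150 → t=3.481, apex=24.612, x_land=29.936, impact vy=-21.963
  bounce: vy ← 0.9·21.963 = 19.767
Arc 2: start y=0.000, vy=19.767 → t=4.034, apex=19.936, x_land=64.629, impact vy=-19.767
  bounce: vy ← 0.9·19.767 = 17.790
Arc 3: start y=0.000, vy=17.790 → t=3.631, apex=16.148, x_land=95.853, impact vy=-17.790
  bounce: vy ← 0.9·17.790 = 16.011

1 3.481 24.612 29.936
2 4.034 19.936 64.629
3 3.631 16.148 95.853
final: 95.853 16.011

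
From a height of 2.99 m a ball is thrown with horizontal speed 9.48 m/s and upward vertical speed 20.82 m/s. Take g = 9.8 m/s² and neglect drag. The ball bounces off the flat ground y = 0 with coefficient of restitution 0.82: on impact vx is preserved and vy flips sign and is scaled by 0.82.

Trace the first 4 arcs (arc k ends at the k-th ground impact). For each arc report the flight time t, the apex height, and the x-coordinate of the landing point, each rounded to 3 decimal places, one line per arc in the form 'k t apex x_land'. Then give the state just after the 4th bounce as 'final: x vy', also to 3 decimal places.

1 4.388 25.106 41.599
2 3.712 16.881 76.790
3 3.044 11.351 105.648
4 2.496 7.632 129.311
final: 129.311 10.029

Arc 1: start y=2.990, vy=20.820 → t=4.388, apex=25.106, x_land=41.599, impact vy=-22.183
  bounce: vy ← 0.82·22.183 = 18.190
Arc 2: start y=0.000, vy=18.190 → t=3.712, apex=16.881, x_land=76.790, impact vy=-18.190
  bounce: vy ← 0.82·18.190 = 14.916
Arc 3: start y=0.000, vy=14.916 → t=3.044, apex=11.351, x_land=105.648, impact vy=-14.916
  bounce: vy ← 0.82·14.916 = 12.231
Arc 4: start y=0.000, vy=12.231 → t=2.496, apex=7.632, x_land=129.311, impact vy=-12.231
  bounce: vy ← 0.82·12.231 = 10.029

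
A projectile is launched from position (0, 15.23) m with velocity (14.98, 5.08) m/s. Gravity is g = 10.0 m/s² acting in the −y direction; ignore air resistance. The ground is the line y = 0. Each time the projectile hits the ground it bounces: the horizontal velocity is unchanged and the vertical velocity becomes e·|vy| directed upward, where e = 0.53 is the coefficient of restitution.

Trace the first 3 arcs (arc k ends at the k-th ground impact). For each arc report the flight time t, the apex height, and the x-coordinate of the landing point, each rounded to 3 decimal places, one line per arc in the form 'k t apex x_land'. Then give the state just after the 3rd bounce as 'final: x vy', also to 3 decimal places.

Arc 1: start y=15.230, vy=5.080 → t=2.326, apex=16.520, x_land=34.839, impact vy=-18.177
  bounce: vy ← 0.53·18.177 = 9.634
Arc 2: start y=0.000, vy=9.634 → t=1.927, apex=4.641, x_land=63.702, impact vy=-9.634
  bounce: vy ← 0.53·9.634 = 5.106
Arc 3: start y=0.000, vy=5.106 → t=1.021, apex=1.304, x_land=79.000, impact vy=-5.106
  bounce: vy ← 0.53·5.106 = 2.706

1 2.326 16.520 34.839
2 1.927 4.641 63.702
3 1.021 1.304 79.000
final: 79.000 2.706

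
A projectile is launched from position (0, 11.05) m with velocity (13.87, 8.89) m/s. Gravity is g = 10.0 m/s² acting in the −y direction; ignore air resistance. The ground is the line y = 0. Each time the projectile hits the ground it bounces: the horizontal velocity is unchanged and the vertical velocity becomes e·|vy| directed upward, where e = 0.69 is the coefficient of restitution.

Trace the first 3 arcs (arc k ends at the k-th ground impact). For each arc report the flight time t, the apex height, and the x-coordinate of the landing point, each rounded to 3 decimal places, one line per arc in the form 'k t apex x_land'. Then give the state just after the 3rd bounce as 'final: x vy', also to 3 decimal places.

1 2.621 15.002 36.355
2 2.390 7.142 69.510
3 1.649 3.400 92.386
final: 92.386 5.690

Arc 1: start y=11.050, vy=8.890 → t=2.621, apex=15.002, x_land=36.355, impact vy=-17.321
  bounce: vy ← 0.69·17.321 = 11.952
Arc 2: start y=0.000, vy=11.952 → t=2.390, apex=7.142, x_land=69.510, impact vy=-11.952
  bounce: vy ← 0.69·11.952 = 8.247
Arc 3: start y=0.000, vy=8.247 → t=1.649, apex=3.400, x_land=92.386, impact vy=-8.247
  bounce: vy ← 0.69·8.247 = 5.690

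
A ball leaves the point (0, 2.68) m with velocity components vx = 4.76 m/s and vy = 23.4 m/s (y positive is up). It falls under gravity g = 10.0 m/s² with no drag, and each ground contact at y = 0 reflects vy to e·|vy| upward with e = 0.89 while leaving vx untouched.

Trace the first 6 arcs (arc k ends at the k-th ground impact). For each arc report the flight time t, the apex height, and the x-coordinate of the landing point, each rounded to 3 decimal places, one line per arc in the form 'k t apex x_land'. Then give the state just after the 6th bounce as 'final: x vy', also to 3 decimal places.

1 4.792 30.058 22.809
2 4.364 23.809 43.583
3 3.884 18.859 62.072
4 3.457 14.938 78.527
5 3.077 11.833 93.173
6 2.738 9.373 106.207
final: 106.207 12.185

Arc 1: start y=2.680, vy=23.400 → t=4.792, apex=30.058, x_land=22.809, impact vy=-24.519
  bounce: vy ← 0.89·24.519 = 21.822
Arc 2: start y=0.000, vy=21.822 → t=4.364, apex=23.809, x_land=43.583, impact vy=-21.822
  bounce: vy ← 0.89·21.822 = 19.421
Arc 3: start y=0.000, vy=19.421 → t=3.884, apex=18.859, x_land=62.072, impact vy=-19.421
  bounce: vy ← 0.89·19.421 = 17.285
Arc 4: start y=0.000, vy=17.285 → t=3.457, apex=14.938, x_land=78.527, impact vy=-17.285
  bounce: vy ← 0.89·17.285 = 15.383
Arc 5: start y=0.000, vy=15.383 → t=3.077, apex=11.833, x_land=93.173, impact vy=-15.383
  bounce: vy ← 0.89·15.383 = 13.691
Arc 6: start y=0.000, vy=13.691 → t=2.738, apex=9.373, x_land=106.207, impact vy=-13.691
  bounce: vy ← 0.89·13.691 = 12.185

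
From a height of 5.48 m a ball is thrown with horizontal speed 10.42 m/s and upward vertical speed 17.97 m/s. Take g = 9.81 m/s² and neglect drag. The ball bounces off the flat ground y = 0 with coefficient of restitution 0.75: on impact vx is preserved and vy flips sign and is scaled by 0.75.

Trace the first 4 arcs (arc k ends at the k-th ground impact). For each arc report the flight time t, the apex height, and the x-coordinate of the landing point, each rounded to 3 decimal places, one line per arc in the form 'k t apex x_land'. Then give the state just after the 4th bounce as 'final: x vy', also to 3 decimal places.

1 3.947 21.939 41.124
2 3.172 12.341 74.180
3 2.379 6.942 98.972
4 1.784 3.905 117.566
final: 117.566 6.564

Arc 1: start y=5.480, vy=17.970 → t=3.947, apex=21.939, x_land=41.124, impact vy=-20.747
  bounce: vy ← 0.75·20.747 = 15.560
Arc 2: start y=0.000, vy=15.560 → t=3.172, apex=12.341, x_land=74.180, impact vy=-15.560
  bounce: vy ← 0.75·15.560 = 11.670
Arc 3: start y=0.000, vy=11.670 → t=2.379, apex=6.942, x_land=98.972, impact vy=-11.670
  bounce: vy ← 0.75·11.670 = 8.753
Arc 4: start y=0.000, vy=8.753 → t=1.784, apex=3.905, x_land=117.566, impact vy=-8.753
  bounce: vy ← 0.75·8.753 = 6.564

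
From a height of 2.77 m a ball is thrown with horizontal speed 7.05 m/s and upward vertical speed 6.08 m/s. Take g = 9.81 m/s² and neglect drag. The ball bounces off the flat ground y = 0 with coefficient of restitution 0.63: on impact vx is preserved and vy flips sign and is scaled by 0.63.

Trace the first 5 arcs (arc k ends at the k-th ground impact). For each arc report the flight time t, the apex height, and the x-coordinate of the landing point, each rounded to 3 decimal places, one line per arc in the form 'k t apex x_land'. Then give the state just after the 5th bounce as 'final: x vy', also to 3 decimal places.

Arc 1: start y=2.770, vy=6.080 → t=1.594, apex=4.654, x_land=11.237, impact vy=-9.556
  bounce: vy ← 0.63·9.556 = 6.020
Arc 2: start y=0.000, vy=6.020 → t=1.227, apex=1.847, x_land=19.890, impact vy=-6.020
  bounce: vy ← 0.63·6.020 = 3.793
Arc 3: start y=0.000, vy=3.793 → t=0.773, apex=0.733, x_land=25.341, impact vy=-3.793
  bounce: vy ← 0.63·3.793 = 2.389
Arc 4: start y=0.000, vy=2.389 → t=0.487, apex=0.291, x_land=28.775, impact vy=-2.389
  bounce: vy ← 0.63·2.389 = 1.505
Arc 5: start y=0.000, vy=1.505 → t=0.307, apex=0.115, x_land=30.939, impact vy=-1.505
  bounce: vy ← 0.63·1.505 = 0.948

1 1.594 4.654 11.237
2 1.227 1.847 19.890
3 0.773 0.733 25.341
4 0.487 0.291 28.775
5 0.307 0.115 30.939
final: 30.939 0.948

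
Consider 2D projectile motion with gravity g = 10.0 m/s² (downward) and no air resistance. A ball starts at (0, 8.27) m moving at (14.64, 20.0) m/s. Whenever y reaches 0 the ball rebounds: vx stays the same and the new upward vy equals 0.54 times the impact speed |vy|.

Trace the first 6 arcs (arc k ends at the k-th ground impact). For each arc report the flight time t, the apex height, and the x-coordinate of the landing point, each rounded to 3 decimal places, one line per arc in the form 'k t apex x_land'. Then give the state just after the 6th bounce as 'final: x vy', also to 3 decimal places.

Arc 1: start y=8.270, vy=20.000 → t=4.378, apex=28.270, x_land=64.091, impact vy=-23.778
  bounce: vy ← 0.54·23.778 = 12.840
Arc 2: start y=0.000, vy=12.840 → t=2.568, apex=8.244, x_land=101.687, impact vy=-12.840
  bounce: vy ← 0.54·12.840 = 6.934
Arc 3: start y=0.000, vy=6.934 → t=1.387, apex=2.404, x_land=121.989, impact vy=-6.934
  bounce: vy ← 0.54·6.934 = 3.744
Arc 4: start y=0.000, vy=3.744 → t=0.749, apex=0.701, x_land=132.952, impact vy=-3.744
  bounce: vy ← 0.54·3.744 = 2.022
Arc 5: start y=0.000, vy=2.022 → t=0.404, apex=0.204, x_land=138.872, impact vy=-2.022
  bounce: vy ← 0.54·2.022 = 1.092
Arc 6: start y=0.000, vy=1.092 → t=0.218, apex=0.060, x_land=142.069, impact vy=-1.092
  bounce: vy ← 0.54·1.092 = 0.590

1 4.378 28.270 64.091
2 2.568 8.244 101.687
3 1.387 2.404 121.989
4 0.749 0.701 132.952
5 0.404 0.204 138.872
6 0.218 0.060 142.069
final: 142.069 0.590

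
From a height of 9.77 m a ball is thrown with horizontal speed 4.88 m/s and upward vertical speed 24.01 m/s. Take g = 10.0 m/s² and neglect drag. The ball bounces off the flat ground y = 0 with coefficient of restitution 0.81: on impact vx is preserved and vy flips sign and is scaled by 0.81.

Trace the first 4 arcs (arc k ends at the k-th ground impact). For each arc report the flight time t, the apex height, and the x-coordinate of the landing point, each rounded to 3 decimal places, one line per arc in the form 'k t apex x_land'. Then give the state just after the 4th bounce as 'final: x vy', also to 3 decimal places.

1 5.179 38.594 25.275
2 4.501 25.322 47.239
3 3.646 16.613 65.030
4 2.953 10.900 79.440
final: 79.440 11.960

Arc 1: start y=9.770, vy=24.010 → t=5.179, apex=38.594, x_land=25.275, impact vy=-27.783
  bounce: vy ← 0.81·27.783 = 22.504
Arc 2: start y=0.000, vy=22.504 → t=4.501, apex=25.322, x_land=47.239, impact vy=-22.504
  bounce: vy ← 0.81·22.504 = 18.228
Arc 3: start y=0.000, vy=18.228 → t=3.646, apex=16.613, x_land=65.030, impact vy=-18.228
  bounce: vy ← 0.81·18.228 = 14.765
Arc 4: start y=0.000, vy=14.765 → t=2.953, apex=10.900, x_land=79.440, impact vy=-14.765
  bounce: vy ← 0.81·14.765 = 11.960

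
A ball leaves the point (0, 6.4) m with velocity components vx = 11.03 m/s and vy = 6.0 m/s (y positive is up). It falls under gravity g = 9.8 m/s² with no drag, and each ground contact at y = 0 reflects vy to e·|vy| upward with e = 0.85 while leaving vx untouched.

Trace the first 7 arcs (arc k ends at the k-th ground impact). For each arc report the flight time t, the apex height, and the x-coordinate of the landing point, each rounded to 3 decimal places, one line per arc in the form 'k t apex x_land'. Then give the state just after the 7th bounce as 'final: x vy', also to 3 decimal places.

1 1.909 8.237 21.054
2 2.204 5.951 45.365
3 1.873 4.300 66.029
4 1.592 3.106 83.594
5 1.354 2.244 98.524
6 1.151 1.622 111.214
7 0.978 1.172 122.001
final: 122.001 4.073

Arc 1: start y=6.400, vy=6.000 → t=1.909, apex=8.237, x_land=21.054, impact vy=-12.706
  bounce: vy ← 0.85·12.706 = 10.800
Arc 2: start y=0.000, vy=10.800 → t=2.204, apex=5.951, x_land=45.365, impact vy=-10.800
  bounce: vy ← 0.85·10.800 = 9.180
Arc 3: start y=0.000, vy=9.180 → t=1.873, apex=4.300, x_land=66.029, impact vy=-9.180
  bounce: vy ← 0.85·9.180 = 7.803
Arc 4: start y=0.000, vy=7.803 → t=1.592, apex=3.106, x_land=83.594, impact vy=-7.803
  bounce: vy ← 0.85·7.803 = 6.633
Arc 5: start y=0.000, vy=6.633 → t=1.354, apex=2.244, x_land=98.524, impact vy=-6.633
  bounce: vy ← 0.85·6.633 = 5.638
Arc 6: start y=0.000, vy=5.638 → t=1.151, apex=1.622, x_land=111.214, impact vy=-5.638
  bounce: vy ← 0.85·5.638 = 4.792
Arc 7: start y=0.000, vy=4.792 → t=0.978, apex=1.172, x_land=122.001, impact vy=-4.792
  bounce: vy ← 0.85·4.792 = 4.073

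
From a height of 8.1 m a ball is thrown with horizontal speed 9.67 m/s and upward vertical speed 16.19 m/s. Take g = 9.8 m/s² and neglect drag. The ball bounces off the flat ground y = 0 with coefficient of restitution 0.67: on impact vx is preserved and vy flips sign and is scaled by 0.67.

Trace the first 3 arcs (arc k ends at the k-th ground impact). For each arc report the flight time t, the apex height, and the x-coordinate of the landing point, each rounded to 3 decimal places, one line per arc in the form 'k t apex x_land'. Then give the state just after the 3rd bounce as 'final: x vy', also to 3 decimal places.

Arc 1: start y=8.100, vy=16.190 → t=3.745, apex=21.473, x_land=36.218, impact vy=-20.515
  bounce: vy ← 0.67·20.515 = 13.745
Arc 2: start y=0.000, vy=13.745 → t=2.805, apex=9.639, x_land=63.344, impact vy=-13.745
  bounce: vy ← 0.67·13.745 = 9.209
Arc 3: start y=0.000, vy=9.209 → t=1.879, apex=4.327, x_land=81.518, impact vy=-9.209
  bounce: vy ← 0.67·9.209 = 6.170

1 3.745 21.473 36.218
2 2.805 9.639 63.344
3 1.879 4.327 81.518
final: 81.518 6.170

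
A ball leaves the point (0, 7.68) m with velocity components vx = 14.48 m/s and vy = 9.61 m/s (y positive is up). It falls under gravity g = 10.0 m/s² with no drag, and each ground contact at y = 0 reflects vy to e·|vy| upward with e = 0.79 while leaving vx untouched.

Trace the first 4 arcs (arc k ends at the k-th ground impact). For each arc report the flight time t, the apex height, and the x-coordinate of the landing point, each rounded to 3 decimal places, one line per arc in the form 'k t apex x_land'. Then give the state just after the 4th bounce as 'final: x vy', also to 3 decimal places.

Arc 1: start y=7.680, vy=9.610 → t=2.529, apex=12.298, x_land=36.624, impact vy=-15.683
  bounce: vy ← 0.79·15.683 = 12.389
Arc 2: start y=0.000, vy=12.389 → t=2.478, apex=7.675, x_land=72.504, impact vy=-12.389
  bounce: vy ← 0.79·12.389 = 9.788
Arc 3: start y=0.000, vy=9.788 → t=1.958, apex=4.790, x_land=100.849, impact vy=-9.788
  bounce: vy ← 0.79·9.788 = 7.732
Arc 4: start y=0.000, vy=7.732 → t=1.546, apex=2.989, x_land=123.242, impact vy=-7.732
  bounce: vy ← 0.79·7.732 = 6.108

1 2.529 12.298 36.624
2 2.478 7.675 72.504
3 1.958 4.790 100.849
4 1.546 2.989 123.242
final: 123.242 6.108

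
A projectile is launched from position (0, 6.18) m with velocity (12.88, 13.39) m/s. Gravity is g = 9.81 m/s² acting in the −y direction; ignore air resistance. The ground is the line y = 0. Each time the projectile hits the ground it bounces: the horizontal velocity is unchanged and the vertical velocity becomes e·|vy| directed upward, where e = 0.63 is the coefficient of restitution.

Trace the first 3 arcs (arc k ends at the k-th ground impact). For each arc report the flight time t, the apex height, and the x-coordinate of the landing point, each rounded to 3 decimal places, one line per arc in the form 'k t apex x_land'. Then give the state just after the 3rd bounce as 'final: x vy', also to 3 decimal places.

1 3.132 15.318 40.342
2 2.227 6.080 69.021
3 1.403 2.413 87.089
final: 87.089 4.335

Arc 1: start y=6.180, vy=13.390 → t=3.132, apex=15.318, x_land=40.342, impact vy=-17.336
  bounce: vy ← 0.63·17.336 = 10.922
Arc 2: start y=0.000, vy=10.922 → t=2.227, apex=6.080, x_land=69.021, impact vy=-10.922
  bounce: vy ← 0.63·10.922 = 6.881
Arc 3: start y=0.000, vy=6.881 → t=1.403, apex=2.413, x_land=87.089, impact vy=-6.881
  bounce: vy ← 0.63·6.881 = 4.335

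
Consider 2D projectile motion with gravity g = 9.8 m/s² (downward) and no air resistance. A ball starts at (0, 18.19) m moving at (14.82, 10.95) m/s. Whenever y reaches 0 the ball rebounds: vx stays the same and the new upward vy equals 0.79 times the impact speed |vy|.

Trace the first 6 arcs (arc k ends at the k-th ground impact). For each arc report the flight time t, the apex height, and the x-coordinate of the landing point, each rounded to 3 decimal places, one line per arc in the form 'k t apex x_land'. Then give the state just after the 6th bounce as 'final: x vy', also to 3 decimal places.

Arc 1: start y=18.190, vy=10.950 → t=3.345, apex=24.307, x_land=49.567, impact vy=-21.827
  bounce: vy ← 0.79·21.827 = 17.243
Arc 2: start y=0.000, vy=17.243 → t=3.519, apex=15.170, x_land=101.720, impact vy=-17.243
  bounce: vy ← 0.79·17.243 = 13.622
Arc 3: start y=0.000, vy=13.622 → t=2.780, apex=9.468, x_land=142.921, impact vy=-13.622
  bounce: vy ← 0.79·13.622 = 10.762
Arc 4: start y=0.000, vy=10.762 → t=2.196, apex=5.909, x_land=175.469, impact vy=-10.762
  bounce: vy ← 0.79·10.762 = 8.502
Arc 5: start y=0.000, vy=8.502 → t=1.735, apex=3.688, x_land=201.182, impact vy=-8.502
  bounce: vy ← 0.79·8.502 = 6.716
Arc 6: start y=0.000, vy=6.716 → t=1.371, apex=2.301, x_land=221.496, impact vy=-6.716
  bounce: vy ← 0.79·6.716 = 5.306

1 3.345 24.307 49.567
2 3.519 15.170 101.720
3 2.780 9.468 142.921
4 2.196 5.909 175.469
5 1.735 3.688 201.182
6 1.371 2.301 221.496
final: 221.496 5.306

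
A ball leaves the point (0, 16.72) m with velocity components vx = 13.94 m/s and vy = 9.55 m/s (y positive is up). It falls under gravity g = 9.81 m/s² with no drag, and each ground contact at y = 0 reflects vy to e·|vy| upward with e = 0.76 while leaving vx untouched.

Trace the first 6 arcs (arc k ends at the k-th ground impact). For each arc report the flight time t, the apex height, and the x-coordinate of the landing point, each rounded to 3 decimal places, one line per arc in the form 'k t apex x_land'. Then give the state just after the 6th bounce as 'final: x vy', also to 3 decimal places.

Arc 1: start y=16.720, vy=9.550 → t=3.061, apex=21.368, x_land=42.666, impact vy=-20.476
  bounce: vy ← 0.76·20.476 = 15.561
Arc 2: start y=0.000, vy=15.561 → t=3.173, apex=12.342, x_land=86.892, impact vy=-15.561
  bounce: vy ← 0.76·15.561 = 11.827
Arc 3: start y=0.000, vy=11.827 → t=2.411, apex=7.129, x_land=120.503, impact vy=-11.827
  bounce: vy ← 0.76·11.827 = 8.988
Arc 4: start y=0.000, vy=8.988 → t=1.832, apex=4.118, x_land=146.048, impact vy=-8.988
  bounce: vy ← 0.76·8.988 = 6.831
Arc 5: start y=0.000, vy=6.831 → t=1.393, apex=2.378, x_land=165.462, impact vy=-6.831
  bounce: vy ← 0.76·6.831 = 5.192
Arc 6: start y=0.000, vy=5.192 → t=1.058, apex=1.374, x_land=180.217, impact vy=-5.192
  bounce: vy ← 0.76·5.192 = 3.946

1 3.061 21.368 42.666
2 3.173 12.342 86.892
3 2.411 7.129 120.503
4 1.832 4.118 146.048
5 1.393 2.378 165.462
6 1.058 1.374 180.217
final: 180.217 3.946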